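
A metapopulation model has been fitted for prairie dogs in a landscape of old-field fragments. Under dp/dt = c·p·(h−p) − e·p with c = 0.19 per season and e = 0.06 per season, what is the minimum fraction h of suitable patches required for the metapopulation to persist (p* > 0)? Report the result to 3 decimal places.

p* = h − e/c is positive only when h > e/c.
h_min = e/c = 0.06/0.19 = 0.3158.

0.316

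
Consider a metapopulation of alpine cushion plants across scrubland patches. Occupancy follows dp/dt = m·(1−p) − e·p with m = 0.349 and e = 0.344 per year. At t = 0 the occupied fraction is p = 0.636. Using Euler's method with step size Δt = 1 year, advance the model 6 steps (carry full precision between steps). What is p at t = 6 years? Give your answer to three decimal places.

Update rule: p ← p + [m·(1−p) − e·p]·Δt with Δt = 1.
  1  |  dp/dt·Δt = -0.091748  |  p_1 = 0.544252
  2  |  dp/dt·Δt = -0.028167  |  p_2 = 0.516085
  3  |  dp/dt·Δt = -0.008647  |  p_3 = 0.507438
  4  |  dp/dt·Δt = -0.002655  |  p_4 = 0.504784
  5  |  dp/dt·Δt = -0.000815  |  p_5 = 0.503969
  6  |  dp/dt·Δt = -0.000250  |  p_6 = 0.503718

0.504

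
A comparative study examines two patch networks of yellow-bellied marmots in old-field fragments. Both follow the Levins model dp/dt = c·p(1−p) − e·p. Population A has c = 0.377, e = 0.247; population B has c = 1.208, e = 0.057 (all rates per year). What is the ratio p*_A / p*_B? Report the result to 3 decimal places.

A: p*_A = 1 − 0.247/0.377 = 0.3448.
B: p*_B = 1 − 0.057/1.208 = 0.9528.
p*_A / p*_B = 0.3448/0.9528 = 0.3619.

0.362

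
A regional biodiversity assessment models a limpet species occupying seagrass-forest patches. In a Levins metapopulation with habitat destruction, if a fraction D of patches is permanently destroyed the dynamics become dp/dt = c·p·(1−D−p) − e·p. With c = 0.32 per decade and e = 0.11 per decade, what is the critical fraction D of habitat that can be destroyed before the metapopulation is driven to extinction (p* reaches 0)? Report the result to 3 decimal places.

0.656

The nontrivial equilibrium is p* = (1−D) − e/c; extinction occurs when this hits zero.
So D_crit = 1 − e/c = 1 − 0.11/0.32 = 1 − 0.3438 = 0.6562.
Note this equals the original equilibrium occupancy — the Levins extinction-debt result.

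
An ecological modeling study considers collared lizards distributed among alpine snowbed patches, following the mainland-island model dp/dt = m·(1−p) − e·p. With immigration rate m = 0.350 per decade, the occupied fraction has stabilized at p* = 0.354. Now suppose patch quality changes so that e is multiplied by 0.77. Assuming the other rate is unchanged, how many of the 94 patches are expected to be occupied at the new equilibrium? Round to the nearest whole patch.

Balance m(1−p*) = e·p* gives e = m(1−p*)/p* = 0.350×0.64600/0.35400 = 0.63870.
New p* = m/(m+e) = 0.35000/(0.35000+0.49180) = 0.41578.
Expected occupied = 94 × 0.41578 = 39.08 ≈ 39.

39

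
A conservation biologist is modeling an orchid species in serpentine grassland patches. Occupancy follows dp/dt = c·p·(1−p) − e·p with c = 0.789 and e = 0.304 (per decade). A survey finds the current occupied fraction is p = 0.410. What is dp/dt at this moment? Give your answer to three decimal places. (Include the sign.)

Colonization term: c·p·(1−p) = 0.789×0.410×0.5900 = 0.19086.
Extinction term: e·p = 0.12464.
dp/dt = 0.19086 − 0.12464 = 0.06622.

0.066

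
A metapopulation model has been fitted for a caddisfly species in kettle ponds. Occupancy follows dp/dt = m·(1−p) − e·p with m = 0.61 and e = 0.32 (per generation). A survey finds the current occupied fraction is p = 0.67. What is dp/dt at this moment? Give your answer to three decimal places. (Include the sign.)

-0.013

Colonization term: m·(1−p) = 0.61×0.3300 = 0.20130.
Extinction term: e·p = 0.21440.
dp/dt = 0.20130 − 0.21440 = -0.01310.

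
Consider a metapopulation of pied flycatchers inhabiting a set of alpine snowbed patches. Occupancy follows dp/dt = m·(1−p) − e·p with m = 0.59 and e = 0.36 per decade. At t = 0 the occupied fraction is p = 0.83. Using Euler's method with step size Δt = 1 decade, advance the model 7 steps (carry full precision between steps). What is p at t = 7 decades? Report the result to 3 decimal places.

0.621

Update rule: p ← p + [m·(1−p) − e·p]·Δt with Δt = 1.
  1  |  dp/dt·Δt = -0.198500  |  p_1 = 0.631500
  2  |  dp/dt·Δt = -0.009925  |  p_2 = 0.621575
  3  |  dp/dt·Δt = -0.000496  |  p_3 = 0.621079
  4  |  dp/dt·Δt = -0.000025  |  p_4 = 0.621054
  5  |  dp/dt·Δt = -0.000001  |  p_5 = 0.621053
  6  |  dp/dt·Δt = -0.000000  |  p_6 = 0.621053
  7  |  dp/dt·Δt = -0.000000  |  p_7 = 0.621053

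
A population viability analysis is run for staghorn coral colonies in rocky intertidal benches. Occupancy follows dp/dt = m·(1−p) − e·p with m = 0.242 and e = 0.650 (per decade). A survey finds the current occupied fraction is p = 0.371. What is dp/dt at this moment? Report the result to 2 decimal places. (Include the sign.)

Colonization term: m·(1−p) = 0.242×0.6290 = 0.15222.
Extinction term: e·p = 0.24115.
dp/dt = 0.15222 − 0.24115 = -0.08893.

-0.09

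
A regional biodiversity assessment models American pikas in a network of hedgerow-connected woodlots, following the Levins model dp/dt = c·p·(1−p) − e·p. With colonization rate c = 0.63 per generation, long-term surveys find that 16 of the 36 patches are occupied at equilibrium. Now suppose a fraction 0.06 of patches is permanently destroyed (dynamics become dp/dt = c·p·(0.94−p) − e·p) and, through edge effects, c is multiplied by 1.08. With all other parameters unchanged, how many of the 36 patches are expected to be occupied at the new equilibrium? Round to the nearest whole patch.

Observed p* = 16/36 = 0.44444.
Balance c(1−p*) = e gives e = 0.63×(1 − 0.44444) = 0.35000.
New p* = 0.94 − e/c = 0.94 − 0.35000/0.68040 = 0.42560.
Expected occupied = 36 × 0.42560 = 15.32 ≈ 15.

15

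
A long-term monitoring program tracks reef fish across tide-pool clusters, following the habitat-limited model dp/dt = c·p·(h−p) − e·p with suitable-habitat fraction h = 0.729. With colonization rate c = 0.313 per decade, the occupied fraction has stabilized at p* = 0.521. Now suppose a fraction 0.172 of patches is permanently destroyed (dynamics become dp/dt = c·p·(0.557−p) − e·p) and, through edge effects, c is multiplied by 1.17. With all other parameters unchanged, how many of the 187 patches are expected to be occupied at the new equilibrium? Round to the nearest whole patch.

Balance c(h−p*) = e gives e = 0.313×(0.729 − 0.52100) = 0.06510.
New p* = 0.557 − e/c = 0.557 − 0.06510/0.36621 = 0.37923.
Expected occupied = 187 × 0.37923 = 70.92 ≈ 71.

71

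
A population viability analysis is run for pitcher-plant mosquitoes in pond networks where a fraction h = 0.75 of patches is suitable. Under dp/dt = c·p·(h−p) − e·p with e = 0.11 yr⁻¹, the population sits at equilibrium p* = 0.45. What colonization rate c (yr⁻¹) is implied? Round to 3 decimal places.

0.367

At equilibrium c(h−p*) = e, so c = e/(h−p*).
c = 0.11/(0.75 − 0.45) = 0.11/0.3000 = 0.3667.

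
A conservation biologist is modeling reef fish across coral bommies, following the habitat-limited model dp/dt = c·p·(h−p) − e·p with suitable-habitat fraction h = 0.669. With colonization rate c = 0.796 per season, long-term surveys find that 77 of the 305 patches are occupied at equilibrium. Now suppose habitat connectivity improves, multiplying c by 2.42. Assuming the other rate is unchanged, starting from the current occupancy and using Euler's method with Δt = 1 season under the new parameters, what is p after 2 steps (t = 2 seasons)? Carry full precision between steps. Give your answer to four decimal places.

Observed p* = 77/305 = 0.25246.
Balance c(h−p*) = e gives e = 0.796×(0.669 − 0.25246) = 0.33157.
Starting from p₀ = 0.25246; update p ← p + (dp/dt)·Δt with the new parameters.
  1  |  dp/dt·Δt = +0.118864  |  p_1 = 0.371323
  2  |  dp/dt·Δt = +0.089806  |  p_2 = 0.461129

0.4611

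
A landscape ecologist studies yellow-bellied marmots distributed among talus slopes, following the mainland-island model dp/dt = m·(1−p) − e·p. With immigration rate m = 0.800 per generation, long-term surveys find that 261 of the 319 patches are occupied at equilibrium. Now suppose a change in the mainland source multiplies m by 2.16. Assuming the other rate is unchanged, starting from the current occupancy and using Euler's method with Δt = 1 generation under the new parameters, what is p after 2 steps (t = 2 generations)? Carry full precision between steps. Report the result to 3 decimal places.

0.834

Observed p* = 261/319 = 0.81818.
Balance m(1−p*) = e·p* gives e = m(1−p*)/p* = 0.800×0.18182/0.81818 = 0.17778.
Starting from p₀ = 0.81818; update p ← p + (dp/dt)·Δt with the new parameters.
  1  |  dp/dt·Δt = +0.168727  |  p_1 = 0.986909
  2  |  dp/dt·Δt = -0.152829  |  p_2 = 0.834080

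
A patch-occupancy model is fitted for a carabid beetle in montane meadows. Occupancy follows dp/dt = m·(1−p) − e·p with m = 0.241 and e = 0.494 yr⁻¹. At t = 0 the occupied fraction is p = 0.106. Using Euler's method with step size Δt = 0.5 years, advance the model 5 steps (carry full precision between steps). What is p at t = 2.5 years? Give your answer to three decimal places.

0.305

Update rule: p ← p + [m·(1−p) − e·p]·Δt with Δt = 0.5.
t = 0.5: p = 0.10600 + (+0.08155) = 0.18755
t = 1: p = 0.18755 + (+0.05158) = 0.23912
t = 1.5: p = 0.23912 + (+0.03262) = 0.27174
t = 2: p = 0.27174 + (+0.02063) = 0.29238
t = 2.5: p = 0.29238 + (+0.01305) = 0.30543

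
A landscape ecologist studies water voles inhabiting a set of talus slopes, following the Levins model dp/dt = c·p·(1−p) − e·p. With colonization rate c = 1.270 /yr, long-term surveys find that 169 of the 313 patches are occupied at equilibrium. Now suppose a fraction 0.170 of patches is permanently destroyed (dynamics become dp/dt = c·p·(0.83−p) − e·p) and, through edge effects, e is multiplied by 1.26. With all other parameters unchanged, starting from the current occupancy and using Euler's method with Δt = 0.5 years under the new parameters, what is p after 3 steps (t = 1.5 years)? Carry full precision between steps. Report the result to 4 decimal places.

0.3537

Observed p* = 169/313 = 0.53994.
Balance c(1−p*) = e gives e = 1.270×(1 − 0.53994) = 0.58428.
Starting from p₀ = 0.53994; update p ← p + (dp/dt)·Δt with the new parameters.
p: 0.53994 → 0.44064  (Δp = -0.09930)
p: 0.44064 → 0.38739  (Δp = -0.05325)
p: 0.38739 → 0.35367  (Δp = -0.03372)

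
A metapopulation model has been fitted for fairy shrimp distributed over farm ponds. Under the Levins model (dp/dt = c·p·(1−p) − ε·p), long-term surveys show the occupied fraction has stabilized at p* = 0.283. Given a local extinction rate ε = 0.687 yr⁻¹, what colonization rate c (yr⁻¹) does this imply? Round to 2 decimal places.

0.96

At equilibrium c(1−p*) = ε, so c = ε/(1−p*).
c = 0.687/(1 − 0.283) = 0.687/0.7170 = 0.9582.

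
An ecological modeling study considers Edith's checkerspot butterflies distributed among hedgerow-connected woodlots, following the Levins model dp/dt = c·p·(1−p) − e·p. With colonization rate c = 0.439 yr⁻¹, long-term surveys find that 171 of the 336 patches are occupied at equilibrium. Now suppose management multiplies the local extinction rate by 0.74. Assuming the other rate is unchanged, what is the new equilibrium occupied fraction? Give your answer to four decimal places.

Observed p* = 171/336 = 0.50893.
Balance c(1−p*) = e gives e = 0.439×(1 − 0.50893) = 0.21558.
New p* = 1 − e/c = 1 − 0.15953/0.43900 = 0.63661.

0.6366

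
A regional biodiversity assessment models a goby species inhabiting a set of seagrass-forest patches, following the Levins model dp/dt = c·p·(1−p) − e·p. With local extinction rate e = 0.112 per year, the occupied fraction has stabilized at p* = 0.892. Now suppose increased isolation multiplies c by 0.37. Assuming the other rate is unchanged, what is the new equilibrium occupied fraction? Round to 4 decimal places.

Balance c(1−p*) = e gives c = e/(1 − 0.89200) = 0.112/0.10800 = 1.03704.
New p* = 1 − e/c = 1 − 0.11200/0.38370 = 0.70811.

0.7081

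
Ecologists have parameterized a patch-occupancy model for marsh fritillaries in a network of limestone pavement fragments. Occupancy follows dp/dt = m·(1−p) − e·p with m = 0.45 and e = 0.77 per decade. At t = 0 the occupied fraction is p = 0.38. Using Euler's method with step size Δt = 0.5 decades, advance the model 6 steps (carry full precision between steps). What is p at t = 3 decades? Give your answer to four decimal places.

Update rule: p ← p + [m·(1−p) − e·p]·Δt with Δt = 0.5.
t = 0.5: p = 0.38000 + (-0.00680) = 0.37320
t = 1: p = 0.37320 + (-0.00265) = 0.37055
t = 1.5: p = 0.37055 + (-0.00103) = 0.36951
t = 2: p = 0.36951 + (-0.00040) = 0.36911
t = 2.5: p = 0.36911 + (-0.00016) = 0.36895
t = 3: p = 0.36895 + (-0.00006) = 0.36889

0.3689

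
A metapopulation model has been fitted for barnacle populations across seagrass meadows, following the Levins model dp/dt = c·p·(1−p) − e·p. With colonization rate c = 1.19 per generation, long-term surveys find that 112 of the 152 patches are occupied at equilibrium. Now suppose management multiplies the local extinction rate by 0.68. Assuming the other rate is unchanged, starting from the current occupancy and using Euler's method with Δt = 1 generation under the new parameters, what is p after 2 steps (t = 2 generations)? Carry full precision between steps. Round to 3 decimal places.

0.821

Observed p* = 112/152 = 0.73684.
Balance c(1−p*) = e gives e = 1.19×(1 − 0.73684) = 0.31316.
Starting from p₀ = 0.73684; update p ← p + (dp/dt)·Δt with the new parameters.
t = 1: p = 0.73684 + (+0.07384) = 0.81068
t = 2: p = 0.81068 + (+0.01001) = 0.82069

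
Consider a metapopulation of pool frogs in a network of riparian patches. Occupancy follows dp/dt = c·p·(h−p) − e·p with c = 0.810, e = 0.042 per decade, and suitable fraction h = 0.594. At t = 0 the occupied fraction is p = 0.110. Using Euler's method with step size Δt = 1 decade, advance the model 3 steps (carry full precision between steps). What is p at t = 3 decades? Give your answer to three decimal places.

Update rule: p ← p + [c·p·(h−p) − e·p]·Δt with Δt = 1.
t = 1: p = 0.11000 + (+0.03850) = 0.14850
t = 2: p = 0.14850 + (+0.04735) = 0.19586
t = 3: p = 0.19586 + (+0.05494) = 0.25079

0.251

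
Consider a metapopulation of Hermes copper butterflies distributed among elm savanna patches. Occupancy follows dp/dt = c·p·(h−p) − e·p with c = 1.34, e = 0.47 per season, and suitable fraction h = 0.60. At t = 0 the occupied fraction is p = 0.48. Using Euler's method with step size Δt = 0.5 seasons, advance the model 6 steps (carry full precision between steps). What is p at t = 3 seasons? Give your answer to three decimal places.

0.291

Update rule: p ← p + [c·p·(h−p) − e·p]·Δt with Δt = 0.5.
p: 0.48000 → 0.40579  (Δp = -0.07421)
p: 0.40579 → 0.36323  (Δp = -0.04256)
p: 0.36323 → 0.33549  (Δp = -0.02774)
p: 0.33549 → 0.31611  (Δp = -0.01939)
p: 0.31611 → 0.30195  (Δp = -0.01416)
p: 0.30195 → 0.29129  (Δp = -0.01066)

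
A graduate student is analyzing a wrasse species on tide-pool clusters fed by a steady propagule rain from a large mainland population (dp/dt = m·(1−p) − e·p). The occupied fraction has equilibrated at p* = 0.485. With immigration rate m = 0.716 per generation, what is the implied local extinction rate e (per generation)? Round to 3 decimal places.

At equilibrium m(1−p*) = e·p*, so e = m(1−p*)/p*.
e = 0.716 × 0.5150 / 0.485 = 0.7603.

0.760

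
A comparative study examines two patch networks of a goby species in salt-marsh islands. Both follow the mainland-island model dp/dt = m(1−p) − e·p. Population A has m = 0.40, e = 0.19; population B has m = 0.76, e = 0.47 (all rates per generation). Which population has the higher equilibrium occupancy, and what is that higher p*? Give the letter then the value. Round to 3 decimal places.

A: p*_A = m/(m+e) = 0.40/0.5900 = 0.6780.
B: p*_B = 0.76/1.2300 = 0.6179.
A is higher at 0.6780.

A, 0.678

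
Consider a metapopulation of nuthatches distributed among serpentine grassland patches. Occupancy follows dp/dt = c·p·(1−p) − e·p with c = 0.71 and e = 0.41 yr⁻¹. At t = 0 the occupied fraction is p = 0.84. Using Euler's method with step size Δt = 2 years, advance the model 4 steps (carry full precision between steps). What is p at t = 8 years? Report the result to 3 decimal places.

Update rule: p ← p + [c·p·(1−p) − e·p]·Δt with Δt = 2.
step 1: Δp = -0.49795, p = 0.34205
step 2: Δp = +0.03909, p = 0.38114
step 3: Δp = +0.02240, p = 0.40354
step 4: Δp = +0.01088, p = 0.41443

0.414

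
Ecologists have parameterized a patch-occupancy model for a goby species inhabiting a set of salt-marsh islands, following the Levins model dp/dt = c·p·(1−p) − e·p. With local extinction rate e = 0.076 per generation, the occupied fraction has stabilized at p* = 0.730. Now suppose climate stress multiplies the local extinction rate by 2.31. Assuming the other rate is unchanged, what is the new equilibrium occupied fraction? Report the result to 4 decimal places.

Balance c(1−p*) = e gives c = e/(1 − 0.73000) = 0.076/0.27000 = 0.28148.
New p* = 1 − e/c = 1 − 0.17556/0.28148 = 0.37630.

0.3763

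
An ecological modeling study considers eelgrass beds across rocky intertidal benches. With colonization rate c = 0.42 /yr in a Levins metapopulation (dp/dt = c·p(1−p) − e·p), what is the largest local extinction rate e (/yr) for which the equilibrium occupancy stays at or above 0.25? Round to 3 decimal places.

0.315

1 − e/c ≥ 0.25 ⇒ e ≤ c(1 − 0.25) = 0.42 × 0.7500.
e_max = 0.3150.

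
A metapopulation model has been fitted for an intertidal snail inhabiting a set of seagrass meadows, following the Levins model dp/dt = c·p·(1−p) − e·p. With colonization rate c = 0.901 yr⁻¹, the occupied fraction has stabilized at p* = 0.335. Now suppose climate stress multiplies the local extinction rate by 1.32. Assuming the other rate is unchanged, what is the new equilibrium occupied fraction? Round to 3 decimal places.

Balance c(1−p*) = e gives e = 0.901×(1 − 0.33500) = 0.59917.
New p* = 1 − e/c = 1 − 0.79090/0.90100 = 0.12220.

0.122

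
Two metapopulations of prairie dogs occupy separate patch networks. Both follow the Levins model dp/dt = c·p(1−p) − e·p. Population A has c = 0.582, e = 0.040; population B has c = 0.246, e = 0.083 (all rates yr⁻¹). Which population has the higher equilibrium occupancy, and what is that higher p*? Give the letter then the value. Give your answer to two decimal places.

A, 0.93

A: p*_A = 1 − 0.040/0.582 = 0.9313.
B: p*_B = 1 − 0.083/0.246 = 0.6626.
A is higher at 0.9313.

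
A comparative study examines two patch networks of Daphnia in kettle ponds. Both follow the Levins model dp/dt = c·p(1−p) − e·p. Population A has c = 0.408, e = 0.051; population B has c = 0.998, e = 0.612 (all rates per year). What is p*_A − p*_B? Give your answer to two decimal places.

0.49

A: p*_A = 1 − 0.051/0.408 = 0.8750.
B: p*_B = 1 − 0.612/0.998 = 0.3868.
p*_A − p*_B = 0.8750 − 0.3868 = 0.4882.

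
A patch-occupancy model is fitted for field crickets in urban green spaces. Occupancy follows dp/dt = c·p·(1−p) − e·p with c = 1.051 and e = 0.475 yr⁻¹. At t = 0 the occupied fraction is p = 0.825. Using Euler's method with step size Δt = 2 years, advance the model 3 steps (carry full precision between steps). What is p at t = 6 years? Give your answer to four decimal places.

0.5500

Update rule: p ← p + [c·p·(1−p) − e·p]·Δt with Δt = 2.
p: 0.82500 → 0.34473  (Δp = -0.48027)
p: 0.34473 → 0.49206  (Δp = +0.14733)
p: 0.49206 → 0.54997  (Δp = +0.05791)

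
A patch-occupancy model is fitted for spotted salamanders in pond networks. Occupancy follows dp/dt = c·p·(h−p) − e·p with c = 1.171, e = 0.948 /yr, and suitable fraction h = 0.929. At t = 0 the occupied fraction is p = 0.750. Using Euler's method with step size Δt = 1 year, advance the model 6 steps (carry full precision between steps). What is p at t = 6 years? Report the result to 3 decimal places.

0.145

Update rule: p ← p + [c·p·(h−p) − e·p]·Δt with Δt = 1.
p: 0.75000 → 0.19621  (Δp = -0.55379)
p: 0.19621 → 0.17857  (Δp = -0.01764)
p: 0.17857 → 0.16620  (Δp = -0.01236)
p: 0.16620 → 0.15710  (Δp = -0.00910)
p: 0.15710 → 0.15017  (Δp = -0.00693)
p: 0.15017 → 0.14477  (Δp = -0.00541)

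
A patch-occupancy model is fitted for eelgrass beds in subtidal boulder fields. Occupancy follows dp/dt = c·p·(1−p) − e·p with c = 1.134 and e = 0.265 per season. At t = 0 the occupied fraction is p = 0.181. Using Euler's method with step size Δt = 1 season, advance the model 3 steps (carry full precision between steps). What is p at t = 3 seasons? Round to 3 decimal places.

Update rule: p ← p + [c·p·(1−p) − e·p]·Δt with Δt = 1.
p: 0.18100 → 0.30114  (Δp = +0.12014)
p: 0.30114 → 0.45999  (Δp = +0.15885)
p: 0.45999 → 0.61978  (Δp = +0.15979)

0.620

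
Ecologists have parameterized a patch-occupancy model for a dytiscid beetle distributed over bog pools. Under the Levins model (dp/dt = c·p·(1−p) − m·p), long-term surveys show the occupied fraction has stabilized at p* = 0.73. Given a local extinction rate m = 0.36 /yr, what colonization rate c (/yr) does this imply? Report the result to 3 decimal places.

At equilibrium c(1−p*) = m, so c = m/(1−p*).
c = 0.36/(1 − 0.73) = 0.36/0.2700 = 1.3333.

1.333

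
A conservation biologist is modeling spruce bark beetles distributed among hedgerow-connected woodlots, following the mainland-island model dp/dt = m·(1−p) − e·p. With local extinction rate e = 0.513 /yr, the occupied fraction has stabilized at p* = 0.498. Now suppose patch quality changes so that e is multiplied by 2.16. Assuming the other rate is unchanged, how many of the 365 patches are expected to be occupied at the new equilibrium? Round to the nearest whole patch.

Balance m(1−p*) = e·p* gives m = e·p*/(1−p*) = 0.513×0.49800/0.50200 = 0.50891.
New p* = m/(m+e) = 0.50891/(0.50891+1.10808) = 0.31473.
Expected occupied = 365 × 0.31473 = 114.88 ≈ 115.

115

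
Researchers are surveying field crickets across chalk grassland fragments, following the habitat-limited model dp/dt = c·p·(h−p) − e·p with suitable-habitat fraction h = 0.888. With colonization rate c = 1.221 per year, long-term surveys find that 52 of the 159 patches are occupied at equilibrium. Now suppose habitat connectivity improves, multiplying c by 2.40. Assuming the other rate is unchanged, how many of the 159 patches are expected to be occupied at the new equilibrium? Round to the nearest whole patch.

104

Observed p* = 52/159 = 0.32704.
Balance c(h−p*) = e gives e = 1.221×(0.888 − 0.32704) = 0.68493.
New p* = 0.888 − e/c = 0.888 − 0.68493/2.93040 = 0.65427.
Expected occupied = 159 × 0.65427 = 104.03 ≈ 104.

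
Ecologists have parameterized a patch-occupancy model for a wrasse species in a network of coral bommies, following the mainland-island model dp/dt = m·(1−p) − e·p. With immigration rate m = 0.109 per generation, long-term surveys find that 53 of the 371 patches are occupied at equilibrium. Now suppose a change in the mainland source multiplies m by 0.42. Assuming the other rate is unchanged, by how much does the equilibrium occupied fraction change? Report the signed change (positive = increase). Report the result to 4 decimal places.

Observed p* = 53/371 = 0.14286.
Balance m(1−p*) = e·p* gives e = m(1−p*)/p* = 0.109×0.85714/0.14286 = 0.65398.
New p* = m/(m+e) = 0.04578/(0.04578+0.65398) = 0.06542.
Δp* = 0.06542 − 0.14286 = -0.07744.

-0.0774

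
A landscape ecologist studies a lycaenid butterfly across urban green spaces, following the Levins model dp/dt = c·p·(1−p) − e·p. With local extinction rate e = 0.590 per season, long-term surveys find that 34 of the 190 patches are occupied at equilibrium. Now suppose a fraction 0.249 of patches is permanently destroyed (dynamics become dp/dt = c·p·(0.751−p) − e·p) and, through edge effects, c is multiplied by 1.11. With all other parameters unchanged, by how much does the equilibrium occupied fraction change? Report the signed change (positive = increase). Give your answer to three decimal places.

-0.168

Observed p* = 34/190 = 0.17895.
Balance c(1−p*) = e gives c = e/(1 − 0.17895) = 0.590/0.82105 = 0.71859.
New p* = 0.751 − e/c = 0.751 − 0.59000/0.79763 = 0.01131.
Δp* = 0.01131 − 0.17895 = -0.16764.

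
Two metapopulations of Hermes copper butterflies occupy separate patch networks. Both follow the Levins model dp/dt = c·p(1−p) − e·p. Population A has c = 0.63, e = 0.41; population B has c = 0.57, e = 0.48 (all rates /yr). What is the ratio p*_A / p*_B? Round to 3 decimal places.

A: p*_A = 1 − 0.41/0.63 = 0.3492.
B: p*_B = 1 − 0.48/0.57 = 0.1579.
p*_A / p*_B = 0.3492/0.1579 = 2.2116.

2.212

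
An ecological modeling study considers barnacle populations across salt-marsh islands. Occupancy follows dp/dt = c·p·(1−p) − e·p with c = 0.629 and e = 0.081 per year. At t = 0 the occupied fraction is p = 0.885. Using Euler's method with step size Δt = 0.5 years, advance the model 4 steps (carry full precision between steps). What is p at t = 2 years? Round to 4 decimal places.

0.8750

Update rule: p ← p + [c·p·(1−p) − e·p]·Δt with Δt = 0.5.
t = 0.5: p = 0.88500 + (-0.00383) = 0.88117
t = 1: p = 0.88117 + (-0.00276) = 0.87841
t = 1.5: p = 0.87841 + (-0.00199) = 0.87643
t = 2: p = 0.87643 + (-0.00143) = 0.87499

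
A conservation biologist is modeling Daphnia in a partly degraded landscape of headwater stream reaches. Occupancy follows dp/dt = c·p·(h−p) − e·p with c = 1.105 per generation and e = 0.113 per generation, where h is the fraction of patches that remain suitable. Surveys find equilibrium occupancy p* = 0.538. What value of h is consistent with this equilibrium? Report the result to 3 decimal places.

0.640

At equilibrium c(h−p*) = e, so h = p* + e/c.
h = 0.538 + 0.113/1.105 = 0.538 + 0.1023 = 0.6403.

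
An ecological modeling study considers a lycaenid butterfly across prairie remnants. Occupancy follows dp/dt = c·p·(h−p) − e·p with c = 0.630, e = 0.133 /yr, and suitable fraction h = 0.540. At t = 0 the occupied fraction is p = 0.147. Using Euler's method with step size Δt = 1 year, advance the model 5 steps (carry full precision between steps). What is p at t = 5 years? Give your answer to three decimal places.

0.230

Update rule: p ← p + [c·p·(h−p) − e·p]·Δt with Δt = 1.
t = 1: p = 0.14700 + (+0.01684) = 0.16384
t = 2: p = 0.16384 + (+0.01704) = 0.18088
t = 3: p = 0.18088 + (+0.01687) = 0.19775
t = 4: p = 0.19775 + (+0.01634) = 0.21408
t = 5: p = 0.21408 + (+0.01548) = 0.22957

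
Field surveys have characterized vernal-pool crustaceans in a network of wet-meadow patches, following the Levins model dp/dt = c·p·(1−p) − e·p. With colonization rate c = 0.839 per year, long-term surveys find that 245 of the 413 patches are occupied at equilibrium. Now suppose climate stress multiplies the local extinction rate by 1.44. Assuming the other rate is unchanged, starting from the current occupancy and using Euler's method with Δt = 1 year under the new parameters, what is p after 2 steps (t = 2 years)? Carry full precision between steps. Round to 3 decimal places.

Observed p* = 245/413 = 0.59322.
Balance c(1−p*) = e gives e = 0.839×(1 − 0.59322) = 0.34129.
Starting from p₀ = 0.59322; update p ← p + (dp/dt)·Δt with the new parameters.
t = 1: p = 0.59322 + (-0.08908) = 0.50414
t = 2: p = 0.50414 + (-0.03803) = 0.46611

0.466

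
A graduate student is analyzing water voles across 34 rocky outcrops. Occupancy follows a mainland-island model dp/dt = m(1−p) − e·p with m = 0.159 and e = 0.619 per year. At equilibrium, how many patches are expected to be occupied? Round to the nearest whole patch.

p* = m/(m+e) = 0.159/0.7780 = 0.2044.
Expected occupied patches = N × p* = 34 × 0.2044 = 6.95 ≈ 7.

7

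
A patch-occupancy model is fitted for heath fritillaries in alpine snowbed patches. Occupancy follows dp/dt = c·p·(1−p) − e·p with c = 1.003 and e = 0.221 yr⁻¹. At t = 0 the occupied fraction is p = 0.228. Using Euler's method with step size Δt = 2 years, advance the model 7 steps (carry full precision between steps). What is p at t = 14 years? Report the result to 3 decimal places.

0.780

Update rule: p ← p + [c·p·(1−p) − e·p]·Δt with Δt = 2.
step 1: Δp = +0.25231, p = 0.48031
step 2: Δp = +0.28842, p = 0.76874
step 3: Δp = +0.01685, p = 0.78558
step 4: Δp = -0.00933, p = 0.77625
step 5: Δp = +0.00531, p = 0.78156
step 6: Δp = -0.00298, p = 0.77858
step 7: Δp = +0.00169, p = 0.78027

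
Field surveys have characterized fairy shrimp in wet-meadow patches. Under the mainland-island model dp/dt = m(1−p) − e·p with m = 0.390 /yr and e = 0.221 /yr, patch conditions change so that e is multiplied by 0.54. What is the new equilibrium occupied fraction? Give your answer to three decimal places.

Before: p* = 0.390/(0.390+0.221) = 0.6383.
After: m = 0.39, e = 0.11934; p* = 0.39/0.5093 = 0.7657.

0.766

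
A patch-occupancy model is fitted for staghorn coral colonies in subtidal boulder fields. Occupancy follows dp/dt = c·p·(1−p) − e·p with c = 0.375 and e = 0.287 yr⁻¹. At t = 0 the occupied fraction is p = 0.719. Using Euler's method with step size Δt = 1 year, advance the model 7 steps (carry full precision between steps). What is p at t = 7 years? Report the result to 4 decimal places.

Update rule: p ← p + [c·p·(1−p) − e·p]·Δt with Δt = 1.
t = 1: p = 0.71900 + (-0.13059) = 0.58841
t = 2: p = 0.58841 + (-0.07806) = 0.51036
t = 3: p = 0.51036 + (-0.05276) = 0.45759
t = 4: p = 0.45759 + (-0.03825) = 0.41934
t = 5: p = 0.41934 + (-0.02904) = 0.39030
t = 6: p = 0.39030 + (-0.02278) = 0.36752
t = 7: p = 0.36752 + (-0.01831) = 0.34921

0.3492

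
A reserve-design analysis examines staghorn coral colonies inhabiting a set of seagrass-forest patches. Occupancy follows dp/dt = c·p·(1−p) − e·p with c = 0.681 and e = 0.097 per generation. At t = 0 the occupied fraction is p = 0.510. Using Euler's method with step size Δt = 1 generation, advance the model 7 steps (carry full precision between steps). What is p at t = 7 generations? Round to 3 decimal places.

0.855

Update rule: p ← p + [c·p·(1−p) − e·p]·Δt with Δt = 1.
  1  |  dp/dt·Δt = +0.120712  |  p_1 = 0.630712
  2  |  dp/dt·Δt = +0.097436  |  p_2 = 0.728148
  3  |  dp/dt·Δt = +0.064173  |  p_3 = 0.792320
  4  |  dp/dt·Δt = +0.035203  |  p_4 = 0.827523
  5  |  dp/dt·Δt = +0.016929  |  p_5 = 0.844451
  6  |  dp/dt·Δt = +0.007540  |  p_6 = 0.851991
  7  |  dp/dt·Δt = +0.003232  |  p_7 = 0.855224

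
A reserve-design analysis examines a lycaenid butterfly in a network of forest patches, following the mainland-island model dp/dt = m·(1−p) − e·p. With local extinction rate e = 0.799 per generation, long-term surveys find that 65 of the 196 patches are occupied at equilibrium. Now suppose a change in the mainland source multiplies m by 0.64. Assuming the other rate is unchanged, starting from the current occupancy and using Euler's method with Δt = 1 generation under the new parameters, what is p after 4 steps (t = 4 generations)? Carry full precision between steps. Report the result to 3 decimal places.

Observed p* = 65/196 = 0.33163.
Balance m(1−p*) = e·p* gives m = e·p*/(1−p*) = 0.799×0.33163/0.66837 = 0.39645.
Starting from p₀ = 0.33163; update p ← p + (dp/dt)·Δt with the new parameters.
p: 0.33163 → 0.23624  (Δp = -0.09539)
p: 0.23624 → 0.24127  (Δp = +0.00503)
p: 0.24127 → 0.24101  (Δp = -0.00027)
p: 0.24101 → 0.24102  (Δp = +0.00001)

0.241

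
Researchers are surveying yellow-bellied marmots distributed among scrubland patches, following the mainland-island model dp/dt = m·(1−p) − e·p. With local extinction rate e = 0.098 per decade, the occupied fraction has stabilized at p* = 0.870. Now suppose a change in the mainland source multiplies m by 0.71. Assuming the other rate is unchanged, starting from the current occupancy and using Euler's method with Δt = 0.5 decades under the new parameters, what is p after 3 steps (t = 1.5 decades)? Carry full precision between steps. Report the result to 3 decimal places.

Balance m(1−p*) = e·p* gives m = e·p*/(1−p*) = 0.098×0.87000/0.13000 = 0.65585.
Starting from p₀ = 0.87000; update p ← p + (dp/dt)·Δt with the new parameters.
  1  |  dp/dt·Δt = -0.012363  |  p_1 = 0.857637
  2  |  dp/dt·Δt = -0.008879  |  p_2 = 0.848759
  3  |  dp/dt·Δt = -0.006376  |  p_3 = 0.842382

0.842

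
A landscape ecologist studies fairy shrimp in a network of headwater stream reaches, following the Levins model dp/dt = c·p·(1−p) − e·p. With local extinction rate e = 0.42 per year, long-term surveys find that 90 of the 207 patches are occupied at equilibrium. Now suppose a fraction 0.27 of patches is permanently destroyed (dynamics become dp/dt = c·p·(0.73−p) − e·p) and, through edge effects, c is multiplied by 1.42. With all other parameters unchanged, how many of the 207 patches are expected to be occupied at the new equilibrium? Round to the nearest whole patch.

Observed p* = 90/207 = 0.43478.
Balance c(1−p*) = e gives c = e/(1 − 0.43478) = 0.42/0.56522 = 0.74307.
New p* = 0.73 − e/c = 0.73 − 0.42000/1.05516 = 0.33196.
Expected occupied = 207 × 0.33196 = 68.72 ≈ 69.

69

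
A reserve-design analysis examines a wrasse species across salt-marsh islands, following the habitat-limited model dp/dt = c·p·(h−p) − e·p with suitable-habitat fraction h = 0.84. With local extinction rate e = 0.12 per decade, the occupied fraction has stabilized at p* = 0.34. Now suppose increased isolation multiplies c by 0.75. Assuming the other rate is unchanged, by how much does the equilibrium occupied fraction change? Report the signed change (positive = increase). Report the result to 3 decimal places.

-0.167

Balance c(h−p*) = e gives c = e/(0.84 − 0.34000) = 0.12/0.50000 = 0.24000.
New p* = 0.84 − e/c = 0.84 − 0.12000/0.18000 = 0.17333.
Δp* = 0.17333 − 0.34000 = -0.16667.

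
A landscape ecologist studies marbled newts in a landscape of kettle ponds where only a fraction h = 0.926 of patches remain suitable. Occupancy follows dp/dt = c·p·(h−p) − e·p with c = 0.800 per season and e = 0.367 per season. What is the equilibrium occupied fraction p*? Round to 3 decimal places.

Setting dp/dt = 0 and dividing by p* gives c·(h−p*) = e.
So p* = h − e/c = 0.926 − 0.367/0.800 = 0.926 − 0.4587 = 0.4673.

0.467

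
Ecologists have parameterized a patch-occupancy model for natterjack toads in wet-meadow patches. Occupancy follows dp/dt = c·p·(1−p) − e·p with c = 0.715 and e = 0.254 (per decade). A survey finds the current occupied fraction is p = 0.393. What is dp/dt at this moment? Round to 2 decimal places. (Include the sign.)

0.07

Colonization term: c·p·(1−p) = 0.715×0.393×0.6070 = 0.17056.
Extinction term: e·p = 0.09982.
dp/dt = 0.17056 − 0.09982 = 0.07074.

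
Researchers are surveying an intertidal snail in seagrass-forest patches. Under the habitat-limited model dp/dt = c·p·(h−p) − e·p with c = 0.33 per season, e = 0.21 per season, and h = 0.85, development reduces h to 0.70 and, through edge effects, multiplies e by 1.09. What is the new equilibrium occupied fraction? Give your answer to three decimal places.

0.006

Before: p* = h − e/c = 0.85 − 0.21/0.33 = 0.85 − 0.6364 = 0.2136.
After: c = 0.33, e = 0.2289, h = 0.70; p* = 0.70 − 0.2289/0.33 = 0.0064.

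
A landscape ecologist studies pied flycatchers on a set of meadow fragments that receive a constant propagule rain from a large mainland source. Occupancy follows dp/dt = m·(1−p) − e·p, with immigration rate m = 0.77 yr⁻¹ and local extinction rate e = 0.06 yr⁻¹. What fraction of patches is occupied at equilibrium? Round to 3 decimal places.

0.928

At equilibrium the propagule rain into empty patches balances local extinction: m(1−p*) = e·p*.
p* = m/(m+e) = 0.77/(0.77+0.06) = 0.77/0.8300 = 0.9277.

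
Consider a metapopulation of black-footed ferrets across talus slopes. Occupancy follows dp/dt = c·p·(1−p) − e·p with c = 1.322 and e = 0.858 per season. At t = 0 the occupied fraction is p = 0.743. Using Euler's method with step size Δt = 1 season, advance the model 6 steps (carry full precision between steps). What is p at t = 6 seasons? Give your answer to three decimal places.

0.351

Update rule: p ← p + [c·p·(1−p) − e·p]·Δt with Δt = 1.
t = 1: p = 0.74300 + (-0.38506) = 0.35794
t = 2: p = 0.35794 + (-0.00329) = 0.35465
t = 3: p = 0.35465 + (-0.00172) = 0.35293
t = 4: p = 0.35293 + (-0.00091) = 0.35202
t = 5: p = 0.35202 + (-0.00048) = 0.35154
t = 6: p = 0.35154 + (-0.00026) = 0.35128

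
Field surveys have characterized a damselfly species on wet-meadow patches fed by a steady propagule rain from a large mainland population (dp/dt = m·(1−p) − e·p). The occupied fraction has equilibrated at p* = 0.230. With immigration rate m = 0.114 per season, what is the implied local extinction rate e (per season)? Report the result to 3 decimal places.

At equilibrium m(1−p*) = e·p*, so e = m(1−p*)/p*.
e = 0.114 × 0.7700 / 0.230 = 0.3817.

0.382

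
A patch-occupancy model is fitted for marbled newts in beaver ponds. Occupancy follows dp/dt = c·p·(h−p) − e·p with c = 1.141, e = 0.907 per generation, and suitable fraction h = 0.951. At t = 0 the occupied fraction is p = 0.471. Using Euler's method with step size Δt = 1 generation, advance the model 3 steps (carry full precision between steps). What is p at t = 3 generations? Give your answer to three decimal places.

Update rule: p ← p + [c·p·(h−p) − e·p]·Δt with Δt = 1.
t = 1: p = 0.47100 + (-0.16924) = 0.30176
t = 2: p = 0.30176 + (-0.05016) = 0.25160
t = 3: p = 0.25160 + (-0.02742) = 0.22418

0.224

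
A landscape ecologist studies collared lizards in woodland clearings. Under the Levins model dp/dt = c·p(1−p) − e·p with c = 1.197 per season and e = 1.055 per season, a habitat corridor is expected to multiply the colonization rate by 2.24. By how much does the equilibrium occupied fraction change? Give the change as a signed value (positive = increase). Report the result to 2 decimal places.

0.49

Before: p* = 1 − 1.055/1.197 = 0.1186.
After the change, c = 2.68128, e = 1.055, so p* = 1 − 1.055/2.68128 = 0.6065.
Δp* = 0.6065 − 0.1186 = +0.4879.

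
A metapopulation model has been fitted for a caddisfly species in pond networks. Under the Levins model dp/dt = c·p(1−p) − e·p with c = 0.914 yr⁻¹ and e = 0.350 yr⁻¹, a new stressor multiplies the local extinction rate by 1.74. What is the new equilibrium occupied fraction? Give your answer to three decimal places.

Before: p* = 1 − 0.350/0.914 = 0.6171.
After the change, c = 0.914, e = 0.609, so p* = 1 − 0.609/0.914 = 0.3337.

0.334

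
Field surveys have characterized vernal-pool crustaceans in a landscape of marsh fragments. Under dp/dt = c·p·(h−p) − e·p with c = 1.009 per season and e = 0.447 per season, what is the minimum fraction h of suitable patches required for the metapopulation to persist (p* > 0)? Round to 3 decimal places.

0.443

p* = h − e/c is positive only when h > e/c.
h_min = e/c = 0.447/1.009 = 0.4430.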